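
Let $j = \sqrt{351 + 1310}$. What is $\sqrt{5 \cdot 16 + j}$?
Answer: $\sqrt{80 + \sqrt{1661}} \approx 10.989$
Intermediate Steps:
$j = \sqrt{1661} \approx 40.755$
$\sqrt{5 \cdot 16 + j} = \sqrt{5 \cdot 16 + \sqrt{1661}} = \sqrt{80 + \sqrt{1661}}$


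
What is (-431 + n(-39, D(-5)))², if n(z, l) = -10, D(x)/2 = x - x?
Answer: 194481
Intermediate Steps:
D(x) = 0 (D(x) = 2*(x - x) = 2*0 = 0)
(-431 + n(-39, D(-5)))² = (-431 - 10)² = (-441)² = 194481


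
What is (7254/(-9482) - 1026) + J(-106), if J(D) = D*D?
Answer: 48401983/4741 ≈ 10209.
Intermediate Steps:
J(D) = D²
(7254/(-9482) - 1026) + J(-106) = (7254/(-9482) - 1026) + (-106)² = (7254*(-1/9482) - 1026) + 11236 = (-3627/4741 - 1026) + 11236 = -4867893/4741 + 11236 = 48401983/4741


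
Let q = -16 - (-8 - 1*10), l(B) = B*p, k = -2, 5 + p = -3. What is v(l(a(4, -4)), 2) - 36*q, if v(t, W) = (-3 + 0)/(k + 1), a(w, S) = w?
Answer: -69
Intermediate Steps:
p = -8 (p = -5 - 3 = -8)
l(B) = -8*B (l(B) = B*(-8) = -8*B)
v(t, W) = 3 (v(t, W) = (-3 + 0)/(-2 + 1) = -3/(-1) = -3*(-1) = 3)
q = 2 (q = -16 - (-8 - 10) = -16 - 1*(-18) = -16 + 18 = 2)
v(l(a(4, -4)), 2) - 36*q = 3 - 36*2 = 3 - 72 = -69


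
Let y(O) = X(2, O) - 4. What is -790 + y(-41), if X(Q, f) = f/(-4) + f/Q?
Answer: -3217/4 ≈ -804.25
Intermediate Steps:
X(Q, f) = -f/4 + f/Q (X(Q, f) = f*(-1/4) + f/Q = -f/4 + f/Q)
y(O) = -4 + O/4 (y(O) = (-O/4 + O/2) - 4 = O/4 - 4 = -4 + O/4)
-790 + y(-41) = -790 + (-4 + (1/4)*(-41)) = -790 + (-4 - 41/4) = -790 - 57/4 = -3217/4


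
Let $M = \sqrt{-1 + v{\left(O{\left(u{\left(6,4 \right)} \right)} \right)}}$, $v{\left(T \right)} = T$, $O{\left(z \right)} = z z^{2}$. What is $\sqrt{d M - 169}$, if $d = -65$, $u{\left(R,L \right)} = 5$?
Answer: $\sqrt{-169 - 130 \sqrt{31}} \approx 29.88 i$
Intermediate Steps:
$O{\left(z \right)} = z^{3}$
$M = 2 \sqrt{31}$ ($M = \sqrt{-1 + 5^{3}} = \sqrt{-1 + 125} = \sqrt{124} = 2 \sqrt{31} \approx 11.136$)
$\sqrt{d M - 169} = \sqrt{- 65 \cdot 2 \sqrt{31} - 169} = \sqrt{- 130 \sqrt{31} - 169} = \sqrt{-169 - 130 \sqrt{31}}$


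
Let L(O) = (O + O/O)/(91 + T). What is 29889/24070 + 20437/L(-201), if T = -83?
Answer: -98234273/120350 ≈ -816.24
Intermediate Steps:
L(O) = 1/8 + O/8 (L(O) = (O + O/O)/(91 - 83) = (O + 1)/8 = (1 + O)*(1/8) = 1/8 + O/8)
29889/24070 + 20437/L(-201) = 29889/24070 + 20437/(1/8 + (1/8)*(-201)) = 29889*(1/24070) + 20437/(1/8 - 201/8) = 29889/24070 + 20437/(-25) = 29889/24070 + 20437*(-1/25) = 29889/24070 - 20437/25 = -98234273/120350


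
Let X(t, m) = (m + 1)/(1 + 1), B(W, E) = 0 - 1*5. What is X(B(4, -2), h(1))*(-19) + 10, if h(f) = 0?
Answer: ½ ≈ 0.50000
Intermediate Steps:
B(W, E) = -5 (B(W, E) = 0 - 5 = -5)
X(t, m) = ½ + m/2 (X(t, m) = (1 + m)/2 = (1 + m)*(½) = ½ + m/2)
X(B(4, -2), h(1))*(-19) + 10 = (½ + (½)*0)*(-19) + 10 = (½ + 0)*(-19) + 10 = (½)*(-19) + 10 = -19/2 + 10 = ½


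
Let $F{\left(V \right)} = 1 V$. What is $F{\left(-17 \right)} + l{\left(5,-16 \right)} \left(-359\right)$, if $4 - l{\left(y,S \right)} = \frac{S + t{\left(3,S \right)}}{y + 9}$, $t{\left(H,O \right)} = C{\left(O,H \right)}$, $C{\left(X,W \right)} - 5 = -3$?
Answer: $-1812$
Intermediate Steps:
$C{\left(X,W \right)} = 2$ ($C{\left(X,W \right)} = 5 - 3 = 2$)
$t{\left(H,O \right)} = 2$
$l{\left(y,S \right)} = 4 - \frac{2 + S}{9 + y}$ ($l{\left(y,S \right)} = 4 - \frac{S + 2}{y + 9} = 4 - \frac{2 + S}{9 + y}$)
$F{\left(V \right)} = V$
$F{\left(-17 \right)} + l{\left(5,-16 \right)} \left(-359\right) = -17 + \frac{34 - -16 + 4 \cdot 5}{9 + 5} \left(-359\right) = -17 + \frac{34 + 16 + 20}{14} \left(-359\right) = -17 + \frac{1}{14} \cdot 70 \left(-359\right) = -17 + 5 \left(-359\right) = -17 - 1795 = -1812$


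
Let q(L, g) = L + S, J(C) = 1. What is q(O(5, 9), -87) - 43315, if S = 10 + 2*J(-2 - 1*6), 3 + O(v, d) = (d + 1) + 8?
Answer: -43288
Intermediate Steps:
O(v, d) = 6 + d (O(v, d) = -3 + ((d + 1) + 8) = -3 + ((1 + d) + 8) = -3 + (9 + d) = 6 + d)
S = 12 (S = 10 + 2*1 = 10 + 2 = 12)
q(L, g) = 12 + L (q(L, g) = L + 12 = 12 + L)
q(O(5, 9), -87) - 43315 = (12 + (6 + 9)) - 43315 = (12 + 15) - 43315 = 27 - 43315 = -43288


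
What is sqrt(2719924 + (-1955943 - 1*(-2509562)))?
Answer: 21*sqrt(7423) ≈ 1809.3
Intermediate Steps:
sqrt(2719924 + (-1955943 - 1*(-2509562))) = sqrt(2719924 + (-1955943 + 2509562)) = sqrt(2719924 + 553619) = sqrt(3273543) = 21*sqrt(7423)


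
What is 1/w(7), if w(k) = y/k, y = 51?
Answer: 7/51 ≈ 0.13725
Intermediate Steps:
w(k) = 51/k
1/w(7) = 1/(51/7) = 7/51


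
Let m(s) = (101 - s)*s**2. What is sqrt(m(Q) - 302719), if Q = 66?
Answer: I*sqrt(150259) ≈ 387.63*I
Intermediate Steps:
m(s) = s**2*(101 - s)
sqrt(m(Q) - 302719) = sqrt(66**2*(101 - 1*66) - 302719) = sqrt(4356*(101 - 66) - 302719) = sqrt(4356*35 - 302719) = sqrt(152460 - 302719) = sqrt(-150259) = I*sqrt(150259)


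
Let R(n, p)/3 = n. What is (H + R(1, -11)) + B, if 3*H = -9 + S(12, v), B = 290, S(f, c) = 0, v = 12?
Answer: 290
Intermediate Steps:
R(n, p) = 3*n
H = -3 (H = (-9 + 0)/3 = (⅓)*(-9) = -3)
(H + R(1, -11)) + B = (-3 + 3*1) + 290 = (-3 + 3) + 290 = 0 + 290 = 290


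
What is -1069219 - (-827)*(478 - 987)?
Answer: -1490162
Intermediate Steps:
-1069219 - (-827)*(478 - 987) = -1069219 - (-827)*(-509) = -1069219 - 1*420943 = -1069219 - 420943 = -1490162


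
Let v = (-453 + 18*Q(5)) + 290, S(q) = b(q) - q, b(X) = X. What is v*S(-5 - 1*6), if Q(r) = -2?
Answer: 0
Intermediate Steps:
S(q) = 0 (S(q) = q - q = 0)
v = -199 (v = (-453 + 18*(-2)) + 290 = (-453 - 36) + 290 = -489 + 290 = -199)
v*S(-5 - 1*6) = -199*0 = 0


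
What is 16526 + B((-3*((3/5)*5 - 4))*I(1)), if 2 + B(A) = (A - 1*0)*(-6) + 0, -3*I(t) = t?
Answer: 16530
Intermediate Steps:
I(t) = -t/3
B(A) = -2 - 6*A (B(A) = -2 + ((A - 1*0)*(-6) + 0) = -2 + ((A + 0)*(-6) + 0) = -2 + (A*(-6) + 0) = -2 + (-6*A + 0) = -2 - 6*A)
16526 + B((-3*((3/5)*5 - 4))*I(1)) = 16526 + (-2 - 6*(-3*((3/5)*5 - 4))*(-1/3*1)) = 16526 + (-2 - 6*(-3*((3*(1/5))*5 - 4))*(-1)/3) = 16526 + (-2 - 6*(-3*((3/5)*5 - 4))*(-1)/3) = 16526 + (-2 - 6*(-3*(3 - 4))*(-1)/3) = 16526 + (-2 - 6*(-3*(-1))*(-1)/3) = 16526 + (-2 - 18*(-1)/3) = 16526 + (-2 - 6*(-1)) = 16526 + (-2 + 6) = 16526 + 4 = 16530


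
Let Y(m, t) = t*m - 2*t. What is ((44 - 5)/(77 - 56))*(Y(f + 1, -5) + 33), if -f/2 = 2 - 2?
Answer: 494/7 ≈ 70.571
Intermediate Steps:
f = 0 (f = -2*(2 - 2) = -2*0 = 0)
Y(m, t) = -2*t + m*t (Y(m, t) = m*t - 2*t = -2*t + m*t)
((44 - 5)/(77 - 56))*(Y(f + 1, -5) + 33) = ((44 - 5)/(77 - 56))*(-5*(-2 + (0 + 1)) + 33) = (39/21)*(-5*(-2 + 1) + 33) = (39*(1/21))*(-5*(-1) + 33) = 13*(5 + 33)/7 = (13/7)*38 = 494/7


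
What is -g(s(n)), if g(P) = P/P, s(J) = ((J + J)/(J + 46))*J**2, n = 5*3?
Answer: -1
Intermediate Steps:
n = 15
s(J) = 2*J**3/(46 + J) (s(J) = ((2*J)/(46 + J))*J**2 = (2*J/(46 + J))*J**2 = 2*J**3/(46 + J))
g(P) = 1
-g(s(n)) = -1*1 = -1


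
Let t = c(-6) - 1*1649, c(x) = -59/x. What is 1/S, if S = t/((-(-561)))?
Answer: -3366/9835 ≈ -0.34225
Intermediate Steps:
t = -9835/6 (t = -59/(-6) - 1*1649 = -59*(-⅙) - 1649 = 59/6 - 1649 = -9835/6 ≈ -1639.2)
S = -9835/3366 (S = -9835/(6*((-(-561)))) = -9835/(6*((-33*(-17)))) = -9835/6/561 = -9835/6*1/561 = -9835/3366 ≈ -2.9219)
1/S = 1/(-9835/3366) = -3366/9835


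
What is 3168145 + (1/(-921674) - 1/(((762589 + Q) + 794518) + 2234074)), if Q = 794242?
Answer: 13389420829309553693/4226265158102 ≈ 3.1681e+6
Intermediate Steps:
3168145 + (1/(-921674) - 1/(((762589 + Q) + 794518) + 2234074)) = 3168145 + (1/(-921674) - 1/(((762589 + 794242) + 794518) + 2234074)) = 3168145 + (-1/921674 - 1/((1556831 + 794518) + 2234074)) = 3168145 + (-1/921674 - 1/(2351349 + 2234074)) = 3168145 + (-1/921674 - 1/4585423) = 3168145 - 5507097/4226265158102 = 13389420829309553693/4226265158102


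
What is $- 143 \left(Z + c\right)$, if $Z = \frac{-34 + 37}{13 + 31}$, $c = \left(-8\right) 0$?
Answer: $- \frac{39}{4} \approx -9.75$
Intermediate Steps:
$c = 0$
$Z = \frac{3}{44} \approx 0.068182$
$- 143 \left(Z + c\right) = - 143 \left(\frac{3}{44} + 0\right) = \left(-143\right) \frac{3}{44} = - \frac{39}{4}$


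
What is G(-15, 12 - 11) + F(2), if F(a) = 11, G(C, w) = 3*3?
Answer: 20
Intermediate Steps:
G(C, w) = 9
G(-15, 12 - 11) + F(2) = 9 + 11 = 20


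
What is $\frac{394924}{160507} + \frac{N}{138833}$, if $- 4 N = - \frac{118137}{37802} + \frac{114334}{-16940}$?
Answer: $\frac{1595933815534397527}{648622767291315740} \approx 2.4605$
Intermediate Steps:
$N = \frac{71855621}{29107540}$ ($N = - \frac{- \frac{118137}{37802} + \frac{114334}{-16940}}{4} = - \frac{\left(-118137\right) \frac{1}{37802} + 114334 \left(- \frac{1}{16940}\right)}{4} = - \frac{- \frac{118137}{37802} - \frac{5197}{770}}{4} = \left(- \frac{1}{4}\right) \left(- \frac{71855621}{7276885}\right) = \frac{71855621}{29107540} \approx 2.4686$)
$\frac{394924}{160507} + \frac{N}{138833} = \frac{394924}{160507} + \frac{71855621}{29107540 \cdot 138833} = 394924 \cdot \frac{1}{160507} + \frac{71855621}{29107540} \cdot \frac{1}{138833} = \frac{394924}{160507} + \frac{71855621}{4041087100820} = \frac{1595933815534397527}{648622767291315740}$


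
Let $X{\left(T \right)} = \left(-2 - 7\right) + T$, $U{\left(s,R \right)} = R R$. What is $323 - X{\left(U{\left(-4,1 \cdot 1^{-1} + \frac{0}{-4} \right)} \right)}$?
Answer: $331$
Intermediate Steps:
$U{\left(s,R \right)} = R^{2}$
$X{\left(T \right)} = -9 + T$
$323 - X{\left(U{\left(-4,1 \cdot 1^{-1} + \frac{0}{-4} \right)} \right)} = 323 - \left(-9 + \left(1 \cdot 1^{-1} + \frac{0}{-4}\right)^{2}\right) = 323 - \left(-9 + \left(1 \cdot 1 + 0 \left(- \frac{1}{4}\right)\right)^{2}\right) = 323 - \left(-9 + \left(1 + 0\right)^{2}\right) = 323 - \left(-9 + 1^{2}\right) = 323 - \left(-9 + 1\right) = 323 - -8 = 323 + 8 = 331$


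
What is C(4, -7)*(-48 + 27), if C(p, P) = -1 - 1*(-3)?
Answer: -42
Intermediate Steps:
C(p, P) = 2 (C(p, P) = -1 + 3 = 2)
C(4, -7)*(-48 + 27) = 2*(-48 + 27) = 2*(-21) = -42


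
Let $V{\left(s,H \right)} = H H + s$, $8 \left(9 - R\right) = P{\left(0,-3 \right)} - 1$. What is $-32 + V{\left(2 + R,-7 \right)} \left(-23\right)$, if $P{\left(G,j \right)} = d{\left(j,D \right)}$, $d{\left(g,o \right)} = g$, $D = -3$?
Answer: $- \frac{2847}{2} \approx -1423.5$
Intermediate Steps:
$P{\left(G,j \right)} = j$
$R = \frac{19}{2}$ ($R = 9 - \frac{-3 - 1}{8} = 9 - - \frac{1}{2} = 9 + \frac{1}{2} = \frac{19}{2} \approx 9.5$)
$V{\left(s,H \right)} = s + H^{2}$ ($V{\left(s,H \right)} = H^{2} + s = s + H^{2}$)
$-32 + V{\left(2 + R,-7 \right)} \left(-23\right) = -32 + \left(\left(2 + \frac{19}{2}\right) + \left(-7\right)^{2}\right) \left(-23\right) = -32 + \left(\frac{23}{2} + 49\right) \left(-23\right) = -32 + \frac{121}{2} \left(-23\right) = -32 - \frac{2783}{2} = - \frac{2847}{2}$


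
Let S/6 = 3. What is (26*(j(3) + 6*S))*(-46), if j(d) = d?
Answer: -132756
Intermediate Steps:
S = 18 (S = 6*3 = 18)
(26*(j(3) + 6*S))*(-46) = (26*(3 + 6*18))*(-46) = (26*(3 + 108))*(-46) = (26*111)*(-46) = 2886*(-46) = -132756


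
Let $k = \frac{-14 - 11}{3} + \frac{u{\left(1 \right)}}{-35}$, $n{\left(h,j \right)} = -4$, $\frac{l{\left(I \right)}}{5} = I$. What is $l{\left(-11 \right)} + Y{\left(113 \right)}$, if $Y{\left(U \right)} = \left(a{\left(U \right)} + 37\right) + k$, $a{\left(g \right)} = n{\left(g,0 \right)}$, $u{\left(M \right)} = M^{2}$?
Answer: $- \frac{3188}{105} \approx -30.362$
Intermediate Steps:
$l{\left(I \right)} = 5 I$
$a{\left(g \right)} = -4$
$k = - \frac{878}{105}$ ($k = \frac{-14 - 11}{3} + \frac{1^{2}}{-35} = \left(-25\right) \frac{1}{3} + 1 \left(- \frac{1}{35}\right) = - \frac{25}{3} - \frac{1}{35} = - \frac{878}{105} \approx -8.3619$)
$Y{\left(U \right)} = \frac{2587}{105}$ ($Y{\left(U \right)} = \left(-4 + 37\right) - \frac{878}{105} = 33 - \frac{878}{105} = \frac{2587}{105}$)
$l{\left(-11 \right)} + Y{\left(113 \right)} = 5 \left(-11\right) + \frac{2587}{105} = -55 + \frac{2587}{105} = - \frac{3188}{105}$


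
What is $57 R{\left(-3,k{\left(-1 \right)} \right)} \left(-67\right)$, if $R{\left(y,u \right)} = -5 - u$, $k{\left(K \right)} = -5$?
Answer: $0$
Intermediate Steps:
$57 R{\left(-3,k{\left(-1 \right)} \right)} \left(-67\right) = 57 \left(-5 - -5\right) \left(-67\right) = 57 \left(-5 + 5\right) \left(-67\right) = 57 \cdot 0 \left(-67\right) = 0 \left(-67\right) = 0$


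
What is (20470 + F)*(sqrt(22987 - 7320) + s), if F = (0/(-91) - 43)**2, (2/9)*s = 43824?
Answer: 4401485352 + 22319*sqrt(15667) ≈ 4.4043e+9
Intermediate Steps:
s = 197208 (s = (9/2)*43824 = 197208)
F = 1849 (F = (0*(-1/91) - 43)**2 = (0 - 43)**2 = (-43)**2 = 1849)
(20470 + F)*(sqrt(22987 - 7320) + s) = (20470 + 1849)*(sqrt(22987 - 7320) + 197208) = 22319*(sqrt(15667) + 197208) = 22319*(197208 + sqrt(15667)) = 4401485352 + 22319*sqrt(15667)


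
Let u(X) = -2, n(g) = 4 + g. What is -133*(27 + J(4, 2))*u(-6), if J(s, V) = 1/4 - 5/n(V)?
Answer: 42161/6 ≈ 7026.8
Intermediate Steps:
J(s, V) = 1/4 - 5/(4 + V)
-133*(27 + J(4, 2))*u(-6) = -133*(27 + (-16 + 2)/(4*(4 + 2)))*(-2) = -133*(27 + (1/4)*(-14)/6)*(-2) = -133*(27 + (1/4)*(1/6)*(-14))*(-2) = -133*(27 - 7/12)*(-2) = -42161*(-2)/12 = -133*(-317/6) = 42161/6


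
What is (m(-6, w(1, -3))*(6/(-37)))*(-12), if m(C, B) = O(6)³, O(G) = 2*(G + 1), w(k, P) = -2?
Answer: 197568/37 ≈ 5339.7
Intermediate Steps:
O(G) = 2 + 2*G (O(G) = 2*(1 + G) = 2 + 2*G)
m(C, B) = 2744 (m(C, B) = (2 + 2*6)³ = (2 + 12)³ = 14³ = 2744)
(m(-6, w(1, -3))*(6/(-37)))*(-12) = (2744*(6/(-37)))*(-12) = (2744*(6*(-1/37)))*(-12) = (2744*(-6/37))*(-12) = -16464/37*(-12) = 197568/37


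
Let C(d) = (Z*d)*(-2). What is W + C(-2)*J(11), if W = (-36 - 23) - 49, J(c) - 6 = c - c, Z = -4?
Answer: -204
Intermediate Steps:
C(d) = 8*d (C(d) = -4*d*(-2) = 8*d)
J(c) = 6 (J(c) = 6 + (c - c) = 6 + 0 = 6)
W = -108 (W = -59 - 49 = -108)
W + C(-2)*J(11) = -108 + (8*(-2))*6 = -108 - 16*6 = -108 - 96 = -204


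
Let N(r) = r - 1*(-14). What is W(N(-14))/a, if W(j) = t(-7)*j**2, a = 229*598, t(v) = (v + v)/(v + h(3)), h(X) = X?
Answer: 0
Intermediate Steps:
N(r) = 14 + r (N(r) = r + 14 = 14 + r)
t(v) = 2*v/(3 + v) (t(v) = (v + v)/(v + 3) = (2*v)/(3 + v) = 2*v/(3 + v))
a = 136942
W(j) = 7*j**2/2 (W(j) = (2*(-7)/(3 - 7))*j**2 = (2*(-7)/(-4))*j**2 = (2*(-7)*(-1/4))*j**2 = 7*j**2/2)
W(N(-14))/a = (7*(14 - 14)**2/2)/136942 = ((7/2)*0**2)*(1/136942) = ((7/2)*0)*(1/136942) = 0*(1/136942) = 0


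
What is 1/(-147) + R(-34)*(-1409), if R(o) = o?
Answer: 7042181/147 ≈ 47906.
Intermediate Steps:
1/(-147) + R(-34)*(-1409) = 1/(-147) - 34*(-1409) = -1/147 + 47906 = 7042181/147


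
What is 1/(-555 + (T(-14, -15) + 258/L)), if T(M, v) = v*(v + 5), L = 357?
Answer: -119/48109 ≈ -0.0024735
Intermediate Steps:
T(M, v) = v*(5 + v)
1/(-555 + (T(-14, -15) + 258/L)) = 1/(-555 + (-15*(5 - 15) + 258/357)) = 1/(-555 + (-15*(-10) + 258*(1/357))) = 1/(-555 + (150 + 86/119)) = 1/(-555 + 17936/119) = 1/(-48109/119) = -119/48109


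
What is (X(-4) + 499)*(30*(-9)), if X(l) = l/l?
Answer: -135000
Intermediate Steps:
X(l) = 1
(X(-4) + 499)*(30*(-9)) = (1 + 499)*(30*(-9)) = 500*(-270) = -135000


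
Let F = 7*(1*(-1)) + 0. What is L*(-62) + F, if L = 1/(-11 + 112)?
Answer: -769/101 ≈ -7.6139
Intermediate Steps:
F = -7 (F = 7*(-1) + 0 = -7 + 0 = -7)
L = 1/101 ≈ 0.0099010
L*(-62) + F = (1/101)*(-62) - 7 = -62/101 - 7 = -769/101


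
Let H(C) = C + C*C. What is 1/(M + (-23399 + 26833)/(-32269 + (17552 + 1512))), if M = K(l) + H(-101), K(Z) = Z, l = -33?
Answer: 13205/132931301 ≈ 9.9337e-5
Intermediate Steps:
H(C) = C + C²
M = 10067 (M = -33 - 101*(1 - 101) = -33 - 101*(-100) = -33 + 10100 = 10067)
1/(M + (-23399 + 26833)/(-32269 + (17552 + 1512))) = 1/(10067 + (-23399 + 26833)/(-32269 + (17552 + 1512))) = 1/(10067 + 3434/(-32269 + 19064)) = 1/(10067 + 3434/(-13205)) = 1/(10067 + 3434*(-1/13205)) = 1/(10067 - 3434/13205) = 1/(132931301/13205) = 13205/132931301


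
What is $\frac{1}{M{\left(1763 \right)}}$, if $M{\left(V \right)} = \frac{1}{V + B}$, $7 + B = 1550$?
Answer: $3306$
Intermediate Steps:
$B = 1543$ ($B = -7 + 1550 = 1543$)
$M{\left(V \right)} = \frac{1}{1543 + V}$ ($M{\left(V \right)} = \frac{1}{V + 1543} = \frac{1}{1543 + V}$)
$\frac{1}{M{\left(1763 \right)}} = \frac{1}{\frac{1}{1543 + 1763}} = \frac{1}{\frac{1}{3306}} = 3306$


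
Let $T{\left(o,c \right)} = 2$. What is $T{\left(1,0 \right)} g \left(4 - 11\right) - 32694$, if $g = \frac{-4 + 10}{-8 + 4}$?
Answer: $-32673$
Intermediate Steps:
$g = - \frac{3}{2}$ ($g = \frac{6}{-4} = 6 \left(- \frac{1}{4}\right) = - \frac{3}{2} \approx -1.5$)
$T{\left(1,0 \right)} g \left(4 - 11\right) - 32694 = 2 \left(- \frac{3}{2}\right) \left(4 - 11\right) - 32694 = - 3 \left(4 - 11\right) - 32694 = \left(-3\right) \left(-7\right) - 32694 = 21 - 32694 = -32673$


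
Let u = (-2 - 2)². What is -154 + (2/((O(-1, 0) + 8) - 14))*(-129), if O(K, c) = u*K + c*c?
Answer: -1565/11 ≈ -142.27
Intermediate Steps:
u = 16 (u = (-4)² = 16)
O(K, c) = c² + 16*K (O(K, c) = 16*K + c*c = 16*K + c² = c² + 16*K)
-154 + (2/((O(-1, 0) + 8) - 14))*(-129) = -154 + (2/(((0² + 16*(-1)) + 8) - 14))*(-129) = -154 + (2/(((0 - 16) + 8) - 14))*(-129) = -154 + (2/((-16 + 8) - 14))*(-129) = -154 + (2/(-8 - 14))*(-129) = -154 + (2/(-22))*(-129) = -154 + (2*(-1/22))*(-129) = -154 - 1/11*(-129) = -154 + 129/11 = -1565/11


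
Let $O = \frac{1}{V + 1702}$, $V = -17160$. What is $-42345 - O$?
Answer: $- \frac{654569009}{15458} \approx -42345.0$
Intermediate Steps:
$O = - \frac{1}{15458}$ ($O = \frac{1}{-17160 + 1702} = \frac{1}{-15458} = - \frac{1}{15458} \approx -6.4691 \cdot 10^{-5}$)
$-42345 - O = -42345 - - \frac{1}{15458} = -42345 + \frac{1}{15458} = - \frac{654569009}{15458}$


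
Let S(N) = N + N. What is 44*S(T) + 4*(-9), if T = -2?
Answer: -212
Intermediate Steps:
S(N) = 2*N
44*S(T) + 4*(-9) = 44*(2*(-2)) + 4*(-9) = 44*(-4) - 36 = -176 - 36 = -212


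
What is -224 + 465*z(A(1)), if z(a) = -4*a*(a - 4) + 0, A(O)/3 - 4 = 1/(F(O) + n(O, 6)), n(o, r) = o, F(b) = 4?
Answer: -1008868/5 ≈ -2.0177e+5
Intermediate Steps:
A(O) = 12 + 3/(4 + O)
z(a) = -4*a*(-4 + a) (z(a) = -4*a*(-4 + a) + 0 = -4*a*(-4 + a))
-224 + 465*z(A(1)) = -224 + 465*(4*(3*(17 + 4*1)/(4 + 1))*(4 - 3*(17 + 4*1)/(4 + 1))) = -224 + 465*(4*(3*(17 + 4)/5)*(4 - 3*(17 + 4)/5)) = -224 + 465*(4*(3*(⅕)*21)*(4 - 3*21/5)) = -224 + 465*(4*(63/5)*(4 - 1*63/5)) = -224 + 465*(4*(63/5)*(4 - 63/5)) = -224 + 465*(4*(63/5)*(-43/5)) = -224 + 465*(-10836/25) = -224 - 1007748/5 = -1008868/5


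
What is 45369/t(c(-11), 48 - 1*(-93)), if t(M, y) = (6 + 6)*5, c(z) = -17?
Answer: 15123/20 ≈ 756.15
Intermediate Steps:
t(M, y) = 60 (t(M, y) = 12*5 = 60)
45369/t(c(-11), 48 - 1*(-93)) = 45369/60 = 45369*(1/60) = 15123/20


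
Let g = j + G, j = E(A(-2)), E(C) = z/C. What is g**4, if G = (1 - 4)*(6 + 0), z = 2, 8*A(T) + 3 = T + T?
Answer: 406586896/2401 ≈ 1.6934e+5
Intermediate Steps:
A(T) = -3/8 + T/4 (A(T) = -3/8 + (T + T)/8 = -3/8 + (2*T)/8 = -3/8 + T/4)
G = -18 (G = -3*6 = -18)
E(C) = 2/C
j = -16/7 (j = 2/(-3/8 + (1/4)*(-2)) = 2/(-3/8 - 1/2) = 2/(-7/8) = 2*(-8/7) = -16/7 ≈ -2.2857)
g = -142/7 (g = -16/7 - 18 = -142/7 ≈ -20.286)
g**4 = (-142/7)**4 = 406586896/2401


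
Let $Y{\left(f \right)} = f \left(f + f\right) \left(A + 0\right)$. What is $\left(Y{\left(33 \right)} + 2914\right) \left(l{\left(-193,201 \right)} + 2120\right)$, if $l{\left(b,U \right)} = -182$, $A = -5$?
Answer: $-15457488$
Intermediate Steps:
$Y{\left(f \right)} = - 10 f^{2}$ ($Y{\left(f \right)} = f \left(f + f\right) \left(-5 + 0\right) = f 2 f \left(-5\right) = f \left(- 10 f\right) = - 10 f^{2}$)
$\left(Y{\left(33 \right)} + 2914\right) \left(l{\left(-193,201 \right)} + 2120\right) = \left(- 10 \cdot 33^{2} + 2914\right) \left(-182 + 2120\right) = \left(\left(-10\right) 1089 + 2914\right) 1938 = \left(-10890 + 2914\right) 1938 = \left(-7976\right) 1938 = -15457488$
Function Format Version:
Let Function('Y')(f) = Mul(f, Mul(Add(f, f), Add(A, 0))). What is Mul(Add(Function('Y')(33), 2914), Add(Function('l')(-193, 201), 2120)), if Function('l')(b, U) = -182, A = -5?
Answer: -15457488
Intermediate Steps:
Function('Y')(f) = Mul(-10, Pow(f, 2)) (Function('Y')(f) = Mul(f, Mul(Add(f, f), Add(-5, 0))) = Mul(f, Mul(Mul(2, f), -5)) = Mul(f, Mul(-10, f)) = Mul(-10, Pow(f, 2)))
Mul(Add(Function('Y')(33), 2914), Add(Function('l')(-193, 201), 2120)) = Mul(Add(Mul(-10, Pow(33, 2)), 2914), Add(-182, 2120)) = Mul(Add(Mul(-10, 1089), 2914), 1938) = Mul(Add(-10890, 2914), 1938) = Mul(-7976, 1938) = -15457488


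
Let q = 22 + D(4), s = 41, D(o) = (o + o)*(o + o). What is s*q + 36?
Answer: 3562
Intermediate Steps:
D(o) = 4*o² (D(o) = (2*o)*(2*o) = 4*o²)
q = 86 (q = 22 + 4*4² = 22 + 4*16 = 22 + 64 = 86)
s*q + 36 = 41*86 + 36 = 3526 + 36 = 3562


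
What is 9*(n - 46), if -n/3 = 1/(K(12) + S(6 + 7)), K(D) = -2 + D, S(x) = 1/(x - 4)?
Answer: -37917/91 ≈ -416.67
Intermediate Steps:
S(x) = 1/(-4 + x)
n = -27/91 (n = -3/((-2 + 12) + 1/(-4 + (6 + 7))) = -3/(10 + 1/(-4 + 13)) = -3/(10 + 1/9) = -3/(10 + ⅑) = -3/91/9 = -3*9/91 = -27/91 ≈ -0.29670)
9*(n - 46) = 9*(-27/91 - 46) = 9*(-4213/91) = -37917/91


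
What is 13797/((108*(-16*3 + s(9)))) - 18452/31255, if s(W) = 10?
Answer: -141173/35720 ≈ -3.9522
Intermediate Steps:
13797/((108*(-16*3 + s(9)))) - 18452/31255 = 13797/((108*(-16*3 + 10))) - 18452/31255 = 13797/((108*(-48 + 10))) - 18452*1/31255 = 13797/((108*(-38))) - 2636/4465 = 13797/(-4104) - 2636/4465 = 13797*(-1/4104) - 2636/4465 = -511/152 - 2636/4465 = -141173/35720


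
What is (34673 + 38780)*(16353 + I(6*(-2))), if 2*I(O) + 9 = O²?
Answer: 2412269973/2 ≈ 1.2061e+9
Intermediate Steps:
I(O) = -9/2 + O²/2
(34673 + 38780)*(16353 + I(6*(-2))) = (34673 + 38780)*(16353 + (-9/2 + (6*(-2))²/2)) = 73453*(16353 + (-9/2 + (½)*(-12)²)) = 73453*(16353 + (-9/2 + (½)*144)) = 73453*(16353 + (-9/2 + 72)) = 73453*(16353 + 135/2) = 73453*(32841/2) = 2412269973/2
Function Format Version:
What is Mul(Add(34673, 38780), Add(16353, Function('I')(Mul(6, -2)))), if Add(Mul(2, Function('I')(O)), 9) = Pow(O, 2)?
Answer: Rational(2412269973, 2) ≈ 1.2061e+9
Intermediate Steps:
Function('I')(O) = Add(Rational(-9, 2), Mul(Rational(1, 2), Pow(O, 2)))
Mul(Add(34673, 38780), Add(16353, Function('I')(Mul(6, -2)))) = Mul(Add(34673, 38780), Add(16353, Add(Rational(-9, 2), Mul(Rational(1, 2), Pow(Mul(6, -2), 2))))) = Mul(73453, Add(16353, Add(Rational(-9, 2), Mul(Rational(1, 2), Pow(-12, 2))))) = Mul(73453, Add(16353, Add(Rational(-9, 2), Mul(Rational(1, 2), 144)))) = Mul(73453, Add(16353, Add(Rational(-9, 2), 72))) = Mul(73453, Add(16353, Rational(135, 2))) = Mul(73453, Rational(32841, 2)) = Rational(2412269973, 2)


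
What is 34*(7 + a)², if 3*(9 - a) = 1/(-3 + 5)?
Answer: 153425/18 ≈ 8523.6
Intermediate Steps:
a = 53/6 (a = 9 - 1/(3*(-3 + 5)) = 9 - ⅓/2 = 9 - ⅓*½ = 9 - ⅙ = 53/6 ≈ 8.8333)
34*(7 + a)² = 34*(7 + 53/6)² = 34*(95/6)² = 34*(9025/36) = 153425/18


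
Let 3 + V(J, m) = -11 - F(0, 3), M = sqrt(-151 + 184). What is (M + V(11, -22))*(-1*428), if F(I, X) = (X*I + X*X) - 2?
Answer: 8988 - 428*sqrt(33) ≈ 6529.3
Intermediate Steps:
F(I, X) = -2 + X**2 + I*X (F(I, X) = (I*X + X**2) - 2 = (X**2 + I*X) - 2 = -2 + X**2 + I*X)
M = sqrt(33) ≈ 5.7446
V(J, m) = -21 (V(J, m) = -3 + (-11 - (-2 + 3**2 + 0*3)) = -3 + (-11 - (-2 + 9 + 0)) = -3 + (-11 - 1*7) = -3 + (-11 - 7) = -3 - 18 = -21)
(M + V(11, -22))*(-1*428) = (sqrt(33) - 21)*(-1*428) = (-21 + sqrt(33))*(-428) = 8988 - 428*sqrt(33)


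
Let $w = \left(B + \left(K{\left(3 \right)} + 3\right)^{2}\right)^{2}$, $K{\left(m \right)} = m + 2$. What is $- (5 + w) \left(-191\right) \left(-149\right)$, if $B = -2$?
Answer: $-109538691$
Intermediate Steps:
$K{\left(m \right)} = 2 + m$
$w = 3844$ ($w = \left(-2 + \left(\left(2 + 3\right) + 3\right)^{2}\right)^{2} = \left(-2 + \left(5 + 3\right)^{2}\right)^{2} = \left(-2 + 8^{2}\right)^{2} = \left(-2 + 64\right)^{2} = 62^{2} = 3844$)
$- (5 + w) \left(-191\right) \left(-149\right) = - (5 + 3844) \left(-191\right) \left(-149\right) = \left(-1\right) 3849 \left(-191\right) \left(-149\right) = \left(-3849\right) \left(-191\right) \left(-149\right) = 735159 \left(-149\right) = -109538691$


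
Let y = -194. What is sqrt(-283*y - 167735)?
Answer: 9*I*sqrt(1393) ≈ 335.91*I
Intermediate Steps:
sqrt(-283*y - 167735) = sqrt(-283*(-194) - 167735) = sqrt(54902 - 167735) = sqrt(-112833) = 9*I*sqrt(1393)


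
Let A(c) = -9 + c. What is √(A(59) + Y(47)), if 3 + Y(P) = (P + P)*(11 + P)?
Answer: 3*√611 ≈ 74.155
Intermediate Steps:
Y(P) = -3 + 2*P*(11 + P) (Y(P) = -3 + (P + P)*(11 + P) = -3 + (2*P)*(11 + P) = -3 + 2*P*(11 + P))
√(A(59) + Y(47)) = √((-9 + 59) + (-3 + 2*47² + 22*47)) = √(50 + (-3 + 2*2209 + 1034)) = √(50 + (-3 + 4418 + 1034)) = √(50 + 5449) = √5499 = 3*√611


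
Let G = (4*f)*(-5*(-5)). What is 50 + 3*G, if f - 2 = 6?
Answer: 2450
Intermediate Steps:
f = 8 (f = 2 + 6 = 8)
G = 800 (G = (4*8)*(-5*(-5)) = 32*25 = 800)
50 + 3*G = 50 + 3*800 = 50 + 2400 = 2450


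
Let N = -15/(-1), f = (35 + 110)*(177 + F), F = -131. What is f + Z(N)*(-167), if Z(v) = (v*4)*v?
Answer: -143630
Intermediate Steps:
f = 6670 (f = (35 + 110)*(177 - 131) = 145*46 = 6670)
N = 15 (N = -15*(-1) = 15)
Z(v) = 4*v**2 (Z(v) = (4*v)*v = 4*v**2)
f + Z(N)*(-167) = 6670 + (4*15**2)*(-167) = 6670 + (4*225)*(-167) = 6670 + 900*(-167) = 6670 - 150300 = -143630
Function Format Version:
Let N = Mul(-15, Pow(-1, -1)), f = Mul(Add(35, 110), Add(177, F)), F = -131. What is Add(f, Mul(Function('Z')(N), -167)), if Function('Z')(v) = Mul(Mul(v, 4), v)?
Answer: -143630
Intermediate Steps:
f = 6670 (f = Mul(Add(35, 110), Add(177, -131)) = Mul(145, 46) = 6670)
N = 15 (N = Mul(-15, -1) = 15)
Function('Z')(v) = Mul(4, Pow(v, 2)) (Function('Z')(v) = Mul(Mul(4, v), v) = Mul(4, Pow(v, 2)))
Add(f, Mul(Function('Z')(N), -167)) = Add(6670, Mul(Mul(4, Pow(15, 2)), -167)) = Add(6670, Mul(Mul(4, 225), -167)) = Add(6670, Mul(900, -167)) = Add(6670, -150300) = -143630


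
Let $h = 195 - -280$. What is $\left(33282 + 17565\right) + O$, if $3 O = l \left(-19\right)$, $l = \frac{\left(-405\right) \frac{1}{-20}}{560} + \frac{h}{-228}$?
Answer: $\frac{1025336903}{20160} \approx 50860.0$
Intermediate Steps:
$h = 475$ ($h = 195 + 280 = 475$)
$l = - \frac{13757}{6720}$ ($l = \frac{\left(-405\right) \frac{1}{-20}}{560} + \frac{475}{-228} = \left(-405\right) \left(- \frac{1}{20}\right) \frac{1}{560} + 475 \left(- \frac{1}{228}\right) = \frac{81}{4} \cdot \frac{1}{560} - \frac{25}{12} = \frac{81}{2240} - \frac{25}{12} = - \frac{13757}{6720} \approx -2.0472$)
$O = \frac{261383}{20160}$ ($O = \frac{\left(- \frac{13757}{6720}\right) \left(-19\right)}{3} = \frac{1}{3} \cdot \frac{261383}{6720} = \frac{261383}{20160} \approx 12.965$)
$\left(33282 + 17565\right) + O = \left(33282 + 17565\right) + \frac{261383}{20160} = 50847 + \frac{261383}{20160} = \frac{1025336903}{20160}$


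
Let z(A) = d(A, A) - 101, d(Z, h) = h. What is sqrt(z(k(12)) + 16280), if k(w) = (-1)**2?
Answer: 2*sqrt(4045) ≈ 127.20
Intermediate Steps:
k(w) = 1
z(A) = -101 + A (z(A) = A - 101 = -101 + A)
sqrt(z(k(12)) + 16280) = sqrt((-101 + 1) + 16280) = sqrt(-100 + 16280) = sqrt(16180) = 2*sqrt(4045)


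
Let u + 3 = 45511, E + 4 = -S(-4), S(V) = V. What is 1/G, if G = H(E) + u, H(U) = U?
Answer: 1/45508 ≈ 2.1974e-5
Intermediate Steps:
E = 0 (E = -4 - 1*(-4) = -4 + 4 = 0)
u = 45508 (u = -3 + 45511 = 45508)
G = 45508 (G = 0 + 45508 = 45508)
1/G = 1/45508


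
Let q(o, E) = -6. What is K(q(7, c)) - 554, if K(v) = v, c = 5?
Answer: -560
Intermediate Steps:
K(q(7, c)) - 554 = -6 - 554 = -560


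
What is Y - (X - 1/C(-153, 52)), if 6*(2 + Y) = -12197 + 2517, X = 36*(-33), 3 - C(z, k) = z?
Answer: -22221/52 ≈ -427.33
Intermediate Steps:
C(z, k) = 3 - z
X = -1188
Y = -4846/3 (Y = -2 + (-12197 + 2517)/6 = -2 + (⅙)*(-9680) = -2 - 4840/3 = -4846/3 ≈ -1615.3)
Y - (X - 1/C(-153, 52)) = -4846/3 - (-1188 - 1/(3 - 1*(-153))) = -4846/3 - (-1188 - 1/(3 + 153)) = -4846/3 - (-1188 - 1/156) = -4846/3 - 1*(-185329/156) = -4846/3 + 185329/156 = -22221/52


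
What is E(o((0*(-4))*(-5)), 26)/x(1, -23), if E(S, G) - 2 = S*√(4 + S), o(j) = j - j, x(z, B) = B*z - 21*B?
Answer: 1/230 ≈ 0.0043478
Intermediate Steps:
x(z, B) = -21*B + B*z
o(j) = 0
E(S, G) = 2 + S*√(4 + S)
E(o((0*(-4))*(-5)), 26)/x(1, -23) = (2 + 0*√(4 + 0))/((-23*(-21 + 1))) = (2 + 0*√4)/((-23*(-20))) = (2 + 0*2)/460 = (2 + 0)*(1/460) = 2*(1/460) = 1/230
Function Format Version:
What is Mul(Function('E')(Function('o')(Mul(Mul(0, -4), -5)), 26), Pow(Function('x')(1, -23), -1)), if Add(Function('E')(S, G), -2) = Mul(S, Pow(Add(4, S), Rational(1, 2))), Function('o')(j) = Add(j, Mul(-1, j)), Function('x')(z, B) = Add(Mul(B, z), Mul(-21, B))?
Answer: Rational(1, 230) ≈ 0.0043478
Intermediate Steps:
Function('x')(z, B) = Add(Mul(-21, B), Mul(B, z))
Function('o')(j) = 0
Function('E')(S, G) = Add(2, Mul(S, Pow(Add(4, S), Rational(1, 2))))
Mul(Function('E')(Function('o')(Mul(Mul(0, -4), -5)), 26), Pow(Function('x')(1, -23), -1)) = Mul(Add(2, Mul(0, Pow(Add(4, 0), Rational(1, 2)))), Pow(Mul(-23, Add(-21, 1)), -1)) = Mul(Add(2, Mul(0, Pow(4, Rational(1, 2)))), Pow(Mul(-23, -20), -1)) = Mul(Add(2, Mul(0, 2)), Pow(460, -1)) = Mul(Add(2, 0), Rational(1, 460)) = Mul(2, Rational(1, 460)) = Rational(1, 230)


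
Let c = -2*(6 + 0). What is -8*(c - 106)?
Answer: 944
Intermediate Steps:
c = -12 (c = -2*6 = -12)
-8*(c - 106) = -8*(-12 - 106) = -8*(-118) = 944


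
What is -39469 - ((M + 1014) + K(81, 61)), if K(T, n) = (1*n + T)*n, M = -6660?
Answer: -42485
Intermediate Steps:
K(T, n) = n*(T + n) (K(T, n) = (n + T)*n = (T + n)*n = n*(T + n))
-39469 - ((M + 1014) + K(81, 61)) = -39469 - ((-6660 + 1014) + 61*(81 + 61)) = -39469 - (-5646 + 61*142) = -39469 - (-5646 + 8662) = -39469 - 1*3016 = -39469 - 3016 = -42485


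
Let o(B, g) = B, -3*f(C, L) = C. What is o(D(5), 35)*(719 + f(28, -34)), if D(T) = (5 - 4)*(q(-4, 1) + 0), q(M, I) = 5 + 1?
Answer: 4258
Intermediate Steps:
q(M, I) = 6
f(C, L) = -C/3
D(T) = 6 (D(T) = (5 - 4)*(6 + 0) = 1*6 = 6)
o(D(5), 35)*(719 + f(28, -34)) = 6*(719 - ⅓*28) = 6*(719 - 28/3) = 6*(2129/3) = 4258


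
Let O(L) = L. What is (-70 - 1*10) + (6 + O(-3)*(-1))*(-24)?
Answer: -296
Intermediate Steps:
(-70 - 1*10) + (6 + O(-3)*(-1))*(-24) = (-70 - 1*10) + (6 - 3*(-1))*(-24) = (-70 - 10) + (6 + 3)*(-24) = -80 + 9*(-24) = -80 - 216 = -296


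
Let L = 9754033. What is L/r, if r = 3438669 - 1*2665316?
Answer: 9754033/773353 ≈ 12.613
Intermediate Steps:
r = 773353 (r = 3438669 - 2665316 = 773353)
L/r = 9754033/773353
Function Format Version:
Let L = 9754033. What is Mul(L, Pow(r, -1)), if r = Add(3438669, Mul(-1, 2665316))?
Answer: Rational(9754033, 773353) ≈ 12.613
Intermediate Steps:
r = 773353 (r = Add(3438669, -2665316) = 773353)
Mul(L, Pow(r, -1)) = Mul(9754033, Pow(773353, -1)) = Mul(9754033, Rational(1, 773353)) = Rational(9754033, 773353)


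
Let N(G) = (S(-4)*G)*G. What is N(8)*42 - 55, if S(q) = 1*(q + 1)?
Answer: -8119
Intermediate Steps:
S(q) = 1 + q (S(q) = 1*(1 + q) = 1 + q)
N(G) = -3*G**2 (N(G) = ((1 - 4)*G)*G = (-3*G)*G = -3*G**2)
N(8)*42 - 55 = -3*8**2*42 - 55 = -3*64*42 - 55 = -192*42 - 55 = -8064 - 55 = -8119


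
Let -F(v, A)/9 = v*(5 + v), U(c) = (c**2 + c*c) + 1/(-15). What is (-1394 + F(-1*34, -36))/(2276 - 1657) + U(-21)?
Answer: 8034731/9285 ≈ 865.35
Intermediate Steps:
U(c) = -1/15 + 2*c**2 (U(c) = (c**2 + c**2) - 1/15 = 2*c**2 - 1/15 = -1/15 + 2*c**2)
F(v, A) = -9*v*(5 + v)
(-1394 + F(-1*34, -36))/(2276 - 1657) + U(-21) = (-1394 - 9*(-1*34)*(5 - 1*34))/(2276 - 1657) + (-1/15 + 2*(-21)**2) = (-1394 - 9*(-34)*(5 - 34))/619 + (-1/15 + 2*441) = (-1394 - 9*(-34)*(-29))*(1/619) + (-1/15 + 882) = (-1394 - 8874)*(1/619) + 13229/15 = -10268*1/619 + 13229/15 = -10268/619 + 13229/15 = 8034731/9285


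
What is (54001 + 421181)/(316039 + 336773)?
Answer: 79197/108802 ≈ 0.72790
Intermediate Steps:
(54001 + 421181)/(316039 + 336773) = 475182/652812 = 475182*(1/652812) = 79197/108802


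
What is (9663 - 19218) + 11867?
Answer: 2312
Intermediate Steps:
(9663 - 19218) + 11867 = -9555 + 11867 = 2312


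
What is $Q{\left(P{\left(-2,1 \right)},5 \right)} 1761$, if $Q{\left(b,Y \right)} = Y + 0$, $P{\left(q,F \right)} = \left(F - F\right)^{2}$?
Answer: $8805$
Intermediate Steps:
$P{\left(q,F \right)} = 0$ ($P{\left(q,F \right)} = 0^{2} = 0$)
$Q{\left(b,Y \right)} = Y$
$Q{\left(P{\left(-2,1 \right)},5 \right)} 1761 = 5 \cdot 1761 = 8805$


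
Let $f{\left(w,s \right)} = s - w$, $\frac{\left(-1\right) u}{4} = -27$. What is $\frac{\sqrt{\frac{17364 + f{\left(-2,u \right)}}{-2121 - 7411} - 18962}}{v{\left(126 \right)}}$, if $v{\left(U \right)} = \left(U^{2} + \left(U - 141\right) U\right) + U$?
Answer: $\frac{i \sqrt{430758843814}}{67257792} \approx 0.0097583 i$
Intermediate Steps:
$u = 108$ ($u = \left(-4\right) \left(-27\right) = 108$)
$v{\left(U \right)} = U + U^{2} + U \left(-141 + U\right)$ ($v{\left(U \right)} = \left(U^{2} + \left(U - 141\right) U\right) + U = \left(U^{2} + \left(-141 + U\right) U\right) + U = \left(U^{2} + U \left(-141 + U\right)\right) + U = U + U^{2} + U \left(-141 + U\right)$)
$\frac{\sqrt{\frac{17364 + f{\left(-2,u \right)}}{-2121 - 7411} - 18962}}{v{\left(126 \right)}} = \frac{\sqrt{\frac{17364 + \left(108 - -2\right)}{-2121 - 7411} - 18962}}{2 \cdot 126 \left(-70 + 126\right)} = \frac{\sqrt{\frac{17364 + \left(108 + 2\right)}{-9532} - 18962}}{2 \cdot 126 \cdot 56} = \frac{\sqrt{\left(17364 + 110\right) \left(- \frac{1}{9532}\right) - 18962}}{14112} = \sqrt{17474 \left(- \frac{1}{9532}\right) - 18962} \cdot \frac{1}{14112} = \sqrt{- \frac{8737}{4766} - 18962} \cdot \frac{1}{14112} = \sqrt{- \frac{90381629}{4766}} \cdot \frac{1}{14112} = \frac{i \sqrt{430758843814}}{4766} \cdot \frac{1}{14112} = \frac{i \sqrt{430758843814}}{67257792}$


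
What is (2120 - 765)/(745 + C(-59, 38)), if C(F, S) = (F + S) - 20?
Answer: 1355/704 ≈ 1.9247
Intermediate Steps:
C(F, S) = -20 + F + S
(2120 - 765)/(745 + C(-59, 38)) = (2120 - 765)/(745 + (-20 - 59 + 38)) = 1355/(745 - 41) = 1355/704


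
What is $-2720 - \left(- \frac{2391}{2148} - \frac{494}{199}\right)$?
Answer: $- \frac{387044173}{142484} \approx -2716.4$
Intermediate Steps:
$-2720 - \left(- \frac{2391}{2148} - \frac{494}{199}\right) = -2720 - \left(\left(-2391\right) \frac{1}{2148} - \frac{494}{199}\right) = -2720 - \left(- \frac{797}{716} - \frac{494}{199}\right) = -2720 - - \frac{512307}{142484} = -2720 + \frac{512307}{142484} = - \frac{387044173}{142484}$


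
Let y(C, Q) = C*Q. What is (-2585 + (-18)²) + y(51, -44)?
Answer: -4505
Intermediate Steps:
(-2585 + (-18)²) + y(51, -44) = (-2585 + (-18)²) + 51*(-44) = (-2585 + 324) - 2244 = -2261 - 2244 = -4505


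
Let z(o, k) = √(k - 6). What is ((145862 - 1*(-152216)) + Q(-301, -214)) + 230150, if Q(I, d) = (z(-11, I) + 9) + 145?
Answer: 528382 + I*√307 ≈ 5.2838e+5 + 17.521*I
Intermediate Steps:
z(o, k) = √(-6 + k)
Q(I, d) = 154 + √(-6 + I) (Q(I, d) = (√(-6 + I) + 9) + 145 = (9 + √(-6 + I)) + 145 = 154 + √(-6 + I))
((145862 - 1*(-152216)) + Q(-301, -214)) + 230150 = ((145862 - 1*(-152216)) + (154 + √(-6 - 301))) + 230150 = ((145862 + 152216) + (154 + √(-307))) + 230150 = (298078 + (154 + I*√307)) + 230150 = (298232 + I*√307) + 230150 = 528382 + I*√307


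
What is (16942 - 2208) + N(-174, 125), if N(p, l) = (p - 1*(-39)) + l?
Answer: 14724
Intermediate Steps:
N(p, l) = 39 + l + p (N(p, l) = (p + 39) + l = (39 + p) + l = 39 + l + p)
(16942 - 2208) + N(-174, 125) = (16942 - 2208) + (39 + 125 - 174) = 14734 - 10 = 14724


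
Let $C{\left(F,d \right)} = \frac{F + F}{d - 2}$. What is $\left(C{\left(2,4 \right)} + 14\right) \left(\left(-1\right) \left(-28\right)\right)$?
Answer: $448$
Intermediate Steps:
$C{\left(F,d \right)} = \frac{2 F}{-2 + d}$
$\left(C{\left(2,4 \right)} + 14\right) \left(\left(-1\right) \left(-28\right)\right) = \left(2 \cdot 2 \frac{1}{-2 + 4} + 14\right) \left(\left(-1\right) \left(-28\right)\right) = \left(2 \cdot 2 \cdot \frac{1}{2} + 14\right) 28 = \left(2 + 14\right) 28 = 16 \cdot 28 = 448$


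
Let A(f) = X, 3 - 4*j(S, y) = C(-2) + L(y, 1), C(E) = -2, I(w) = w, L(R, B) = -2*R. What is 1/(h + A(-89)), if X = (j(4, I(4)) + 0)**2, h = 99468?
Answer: 16/1591657 ≈ 1.0052e-5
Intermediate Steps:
j(S, y) = 5/4 + y/2 (j(S, y) = 3/4 - (-2 - 2*y)/4 = 3/4 + (1/2 + y/2) = 5/4 + y/2)
X = 169/16 (X = ((5/4 + (1/2)*4) + 0)**2 = ((5/4 + 2) + 0)**2 = (13/4 + 0)**2 = (13/4)**2 = 169/16 ≈ 10.563)
A(f) = 169/16
1/(h + A(-89)) = 1/(99468 + 169/16) = 1/(1591657/16) = 16/1591657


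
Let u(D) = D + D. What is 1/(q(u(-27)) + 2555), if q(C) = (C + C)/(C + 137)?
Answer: 83/211957 ≈ 0.00039159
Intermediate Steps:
u(D) = 2*D
q(C) = 2*C/(137 + C) (q(C) = (2*C)/(137 + C) = 2*C/(137 + C))
1/(q(u(-27)) + 2555) = 1/(2*(2*(-27))/(137 + 2*(-27)) + 2555) = 1/(2*(-54)/(137 - 54) + 2555) = 1/(2*(-54)/83 + 2555) = 1/(2*(-54)*(1/83) + 2555) = 1/(-108/83 + 2555) = 1/(211957/83) = 83/211957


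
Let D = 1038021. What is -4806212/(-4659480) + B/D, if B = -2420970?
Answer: -524292692429/403053174090 ≈ -1.3008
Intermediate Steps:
-4806212/(-4659480) + B/D = -4806212/(-4659480) - 2420970/1038021 = -4806212*(-1/4659480) - 2420970*1/1038021 = 1201553/1164870 - 806990/346007 = -524292692429/403053174090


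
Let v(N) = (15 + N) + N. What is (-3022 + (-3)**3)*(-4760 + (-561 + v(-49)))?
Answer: 16476796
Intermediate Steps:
v(N) = 15 + 2*N
(-3022 + (-3)**3)*(-4760 + (-561 + v(-49))) = (-3022 + (-3)**3)*(-4760 + (-561 + (15 + 2*(-49)))) = (-3022 - 27)*(-4760 + (-561 + (15 - 98))) = -3049*(-4760 + (-561 - 83)) = -3049*(-4760 - 644) = -3049*(-5404) = 16476796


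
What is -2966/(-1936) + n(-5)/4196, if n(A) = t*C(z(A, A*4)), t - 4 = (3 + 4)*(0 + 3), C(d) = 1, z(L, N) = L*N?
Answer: 1561717/1015432 ≈ 1.5380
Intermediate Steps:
t = 25 (t = 4 + (3 + 4)*(0 + 3) = 4 + 7*3 = 4 + 21 = 25)
n(A) = 25 (n(A) = 25*1 = 25)
-2966/(-1936) + n(-5)/4196 = -2966/(-1936) + 25/4196 = -2966*(-1/1936) + 25*(1/4196) = 1483/968 + 25/4196 = 1561717/1015432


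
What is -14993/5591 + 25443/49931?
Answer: -606363670/279164221 ≈ -2.1721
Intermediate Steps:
-14993/5591 + 25443/49931 = -606363670/279164221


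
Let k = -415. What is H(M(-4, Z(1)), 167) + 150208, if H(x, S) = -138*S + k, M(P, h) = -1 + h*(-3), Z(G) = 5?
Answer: 126747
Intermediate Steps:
M(P, h) = -1 - 3*h
H(x, S) = -415 - 138*S (H(x, S) = -138*S - 415 = -415 - 138*S)
H(M(-4, Z(1)), 167) + 150208 = (-415 - 138*167) + 150208 = (-415 - 23046) + 150208 = -23461 + 150208 = 126747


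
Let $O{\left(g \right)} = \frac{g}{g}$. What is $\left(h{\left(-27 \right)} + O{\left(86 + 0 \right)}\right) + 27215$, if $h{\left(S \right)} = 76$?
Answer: $27292$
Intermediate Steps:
$O{\left(g \right)} = 1$
$\left(h{\left(-27 \right)} + O{\left(86 + 0 \right)}\right) + 27215 = \left(76 + 1\right) + 27215 = 77 + 27215 = 27292$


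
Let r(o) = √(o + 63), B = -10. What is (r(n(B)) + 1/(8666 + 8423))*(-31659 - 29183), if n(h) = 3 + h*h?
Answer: -60842/17089 - 60842*√166 ≈ -7.8390e+5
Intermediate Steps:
n(h) = 3 + h²
r(o) = √(63 + o)
(r(n(B)) + 1/(8666 + 8423))*(-31659 - 29183) = (√(63 + (3 + (-10)²)) + 1/(8666 + 8423))*(-31659 - 29183) = (√(63 + (3 + 100)) + 1/17089)*(-60842) = (√(63 + 103) + 1/17089)*(-60842) = (√166 + 1/17089)*(-60842) = (1/17089 + √166)*(-60842) = -60842/17089 - 60842*√166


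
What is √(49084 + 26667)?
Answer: √75751 ≈ 275.23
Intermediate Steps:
√(49084 + 26667) = √75751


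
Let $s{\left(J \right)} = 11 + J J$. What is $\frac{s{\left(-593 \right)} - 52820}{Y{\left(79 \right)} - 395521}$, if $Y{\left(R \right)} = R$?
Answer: $- \frac{149420}{197721} \approx -0.75571$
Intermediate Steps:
$s{\left(J \right)} = 11 + J^{2}$
$\frac{s{\left(-593 \right)} - 52820}{Y{\left(79 \right)} - 395521} = \frac{\left(11 + \left(-593\right)^{2}\right) - 52820}{79 - 395521} = \frac{\left(11 + 351649\right) - 52820}{-395442} = \left(351660 - 52820\right) \left(- \frac{1}{395442}\right) = 298840 \left(- \frac{1}{395442}\right) = - \frac{149420}{197721}$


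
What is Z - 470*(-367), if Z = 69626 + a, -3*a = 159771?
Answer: 188859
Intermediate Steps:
a = -53257 (a = -⅓*159771 = -53257)
Z = 16369 (Z = 69626 - 53257 = 16369)
Z - 470*(-367) = 16369 - 470*(-367) = 16369 - 1*(-172490) = 16369 + 172490 = 188859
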